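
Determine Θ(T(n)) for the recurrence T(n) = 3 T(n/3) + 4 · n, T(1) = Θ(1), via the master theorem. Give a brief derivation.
T(n) = Θ(n log n)

log_3 3 = 1, and f(n) = 4 · n = Θ(n^(log_3 3)). This is Case 2 of the master theorem: T(n) = Θ(f(n) · log n) = Θ(n log n).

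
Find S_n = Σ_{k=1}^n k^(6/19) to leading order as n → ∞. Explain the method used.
S_n ~ (19/25) · n^(25/19)

Integral comparison: Σ_{k=1}^n k^(6/19) = ∫_0^n x^(6/19) dx + O(n^(6/19)). The integral is n^(1 + 6/19) / (1 + 6/19) = n^((6+19)/19) / ((6+19)/19) = (19/25) · n^(25/19).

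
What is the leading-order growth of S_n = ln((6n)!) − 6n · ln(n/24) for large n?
S_n ~ 6n · (ln 144 − 1) + O(ln n)

Stirling: ln((6n)!) = 6n ln(6n) − 6n + O(ln n).
  S_n = 6n ln(6n) − 6n − 6n ln(n/24) + O(ln n)
      = 6n ln(6n) − 6n ln n + 6n ln 24 − 6n + O(ln n)
      = 6n ln 6 + 6n ln 24 − 6n + O(ln n)
      = 6n (ln 144 − 1) + O(ln n).
Numerically ln(144) − 1 ≈ 3.9698.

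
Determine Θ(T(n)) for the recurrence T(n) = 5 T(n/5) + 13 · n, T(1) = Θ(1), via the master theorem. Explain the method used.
T(n) = Θ(n log n)

log_5 5 = 1, and f(n) = 13 · n = Θ(n^(log_5 5)). This is Case 2 of the master theorem: T(n) = Θ(f(n) · log n) = Θ(n log n).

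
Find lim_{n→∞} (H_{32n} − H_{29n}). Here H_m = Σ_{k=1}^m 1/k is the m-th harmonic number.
lim = ln(32/29)

Euler-Maclaurin gives H_m = ln m + γ + 1/(2m) + O(1/m^2). The γ and O(1/m) terms cancel in the difference:
  H_{32n} − H_{29n} = ln(32n) − ln(29n) + O(1/n) = ln(32/29) + O(1/n).
Hence the limit is ln(32/29).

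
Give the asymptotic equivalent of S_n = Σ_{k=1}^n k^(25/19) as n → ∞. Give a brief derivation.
S_n ~ (19/44) · n^(44/19)

Integral comparison: Σ_{k=1}^n k^(25/19) = ∫_0^n x^(25/19) dx + O(n^(25/19)). The integral is n^(1 + 25/19) / (1 + 25/19) = n^((25+19)/19) / ((25+19)/19) = (19/44) · n^(44/19).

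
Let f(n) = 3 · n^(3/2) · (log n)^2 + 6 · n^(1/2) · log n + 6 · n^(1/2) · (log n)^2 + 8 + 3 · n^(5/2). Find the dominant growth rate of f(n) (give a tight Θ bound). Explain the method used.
f(n) ∈ Θ(n^(5/2))

Compare the terms by growth order. For large n, n^a · (log n)^b dominates n^a' · (log n)^b' iff a > a', or (a = a' and b > b'). Ranking the 5 terms shows the dominant one is 3 · n^(5/2). Hence f(n) ∈ Θ(n^(5/2)).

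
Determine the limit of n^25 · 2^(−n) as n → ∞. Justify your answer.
lim = 0

Exponentials with base > 1 dominate every fixed polynomial: for any fixed c, n^c / 2^n → 0 as n → ∞ (e.g. by the ratio test, or by writing 2^n = e^(n ln 2) and noting e^(n ln 2) / n^c → ∞). Hence n^25 · 2^(−n) = n^25 / 2^n → 0.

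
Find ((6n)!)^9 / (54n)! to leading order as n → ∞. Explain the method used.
((6n)!)^9/(54n)! ~ ((2π·6n)^(8/2) / 3) · 9^(−9·6n)  →  0

Write N = 6n. Stirling: N! ~ sqrt(2π N)(N/e)^N and (9N)! ~ sqrt(2π·9N)·(9N/e)^(9N).
  (N!)^9/(9N)! ~ (2π N)^(9/2) (N/e)^(9N) / [sqrt(2π·9N) (9N/e)^(9N)]
     = (2π N)^(9/2) / sqrt(2π·9N) · (N/(9N))^(9N)
     = (2π N)^((9−1)/2) / 3 · 9^(−9N).
Since 9^9 > 1, the factor 9^(−9N) decays exponentially, so the ratio → 0. Substituting N = 6n gives the stated form.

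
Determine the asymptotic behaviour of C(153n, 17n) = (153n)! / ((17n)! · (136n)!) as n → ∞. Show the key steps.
C(153n, 17n) ~ (387420489/16777216)^(17n) · sqrt(9/(16π·17n))

Write N = 17n. Apply Stirling to each factorial:
  (9N)! ~ sqrt(2π·9N) · (9N/e)^(9N),
  N! ~ sqrt(2π N) · (N/e)^N,
  (8N)! ~ sqrt(2π·8N) · (8N/e)^(8N).
The exponential factors combine to (9N)^(9N) / (N^N · (8N)^(8N)) = 9^(9N)/8^(8N) = (9^9/8^8)^N = (387420489/16777216)^N.
The square-root prefactors combine to sqrt(2π·9N) / (sqrt(2π N)·sqrt(2π·8N)) = sqrt(9 / (2π·8·N)) = sqrt(9/(16π·17n)).
Substituting N = 17n: C(153n, 17n) ~ (387420489/16777216)^(17n) · sqrt(9/(16π·17n)).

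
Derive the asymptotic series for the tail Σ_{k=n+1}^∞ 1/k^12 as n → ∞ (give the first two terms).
Σ_{k>n} 1/k^12 = 1/(11 · n^11) − 1/(2 · n^12) + O(1/n^13)

Compare to the integral: ∫_{n}^∞ x^(−12) dx = [−x^(−11)/11]_{n}^∞ = 1/((12−1)·n^11). The Euler-Maclaurin correction adds −f(n)/2 = −1/(2·n^12). Euler-Maclaurin then gives
  Σ_{k>n} 1/k^12 = ∫_{n}^∞ dx/x^12 − 1/(2·n^12) + O(1/n^13).
(Equivalently this is ζ(12) − Σ_{k≤n} 1/k^12.)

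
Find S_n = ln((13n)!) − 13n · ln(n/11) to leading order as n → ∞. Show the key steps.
S_n ~ 13n · (ln 143 − 1) + O(ln n)

Stirling: ln((13n)!) = 13n ln(13n) − 13n + O(ln n).
  S_n = 13n ln(13n) − 13n − 13n ln(n/11) + O(ln n)
      = 13n ln(13n) − 13n ln n + 13n ln 11 − 13n + O(ln n)
      = 13n ln 13 + 13n ln 11 − 13n + O(ln n)
      = 13n (ln 143 − 1) + O(ln n).
Numerically ln(143) − 1 ≈ 3.9628.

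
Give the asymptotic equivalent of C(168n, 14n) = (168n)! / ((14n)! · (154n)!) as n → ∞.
C(168n, 14n) ~ (8916100448256/285311670611)^(14n) · sqrt(6/(11π·14n))

Write N = 14n. Apply Stirling to each factorial:
  (12N)! ~ sqrt(2π·12N) · (12N/e)^(12N),
  N! ~ sqrt(2π N) · (N/e)^N,
  (11N)! ~ sqrt(2π·11N) · (11N/e)^(11N).
The exponential factors combine to (12N)^(12N) / (N^N · (11N)^(11N)) = 12^(12N)/11^(11N) = (12^12/11^11)^N = (8916100448256/285311670611)^N.
The square-root prefactors combine to sqrt(2π·12N) / (sqrt(2π N)·sqrt(2π·11N)) = sqrt(12 / (2π·11·N)) = sqrt(6/(11π·14n)).
Substituting N = 14n: C(168n, 14n) ~ (8916100448256/285311670611)^(14n) · sqrt(6/(11π·14n)).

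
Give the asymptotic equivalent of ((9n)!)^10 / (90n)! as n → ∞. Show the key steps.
((9n)!)^10/(90n)! ~ ((2π·9n)^(9/2) / sqrt(10)) · 10^(−10·9n)  →  0

Write N = 9n. Stirling: N! ~ sqrt(2π N)(N/e)^N and (10N)! ~ sqrt(2π·10N)·(10N/e)^(10N).
  (N!)^10/(10N)! ~ (2π N)^(10/2) (N/e)^(10N) / [sqrt(2π·10N) (10N/e)^(10N)]
     = (2π N)^(10/2) / sqrt(2π·10N) · (N/(10N))^(10N)
     = (2π N)^((10−1)/2) / sqrt(10) · 10^(−10N).
Since 10^10 > 1, the factor 10^(−10N) decays exponentially, so the ratio → 0. Substituting N = 9n gives the stated form.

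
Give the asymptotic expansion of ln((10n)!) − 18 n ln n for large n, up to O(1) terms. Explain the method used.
ln((10n)!) − 18 n ln n = −8 n ln n + 10(ln 10 − 1) n + (1/2) ln(2π·10n) + O(1/n)

Stirling: ln((10n)!) = 10n ln(10n) − 10n + (1/2) ln(2π·10n) + O(1/n).
Expand 10n ln(10n) = 10n (ln n + ln 10) = 10n ln n + 10n ln 10.
Subtract 18n ln n: leading term is (10 − 18) n ln n = −8 n ln n. The next term is 10n ln 10 − 10n = 10(ln 10 − 1) n. Then the (1/2) ln(2π·10n) correction.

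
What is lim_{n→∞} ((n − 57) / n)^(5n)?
lim = e^(−285)

Rewrite as (1 − 57/n)^(5n). By the standard limit (1 + x/n)^n → e^x, we have (1 − 57/n)^n → e^(−57), and raising to the 5th power gives e^(−285).
More precisely, ln[(1 − 57/n)^(5n)] = 5n · ln(1 − 57/n) = 5n · (-57/n + O(1/n^2)) = -285 + O(1/n) → -285.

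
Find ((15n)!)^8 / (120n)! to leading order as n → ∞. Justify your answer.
((15n)!)^8/(120n)! ~ ((2π·15n)^(7/2) / sqrt(8)) · 8^(−8·15n)  →  0

Write N = 15n. Stirling: N! ~ sqrt(2π N)(N/e)^N and (8N)! ~ sqrt(2π·8N)·(8N/e)^(8N).
  (N!)^8/(8N)! ~ (2π N)^(8/2) (N/e)^(8N) / [sqrt(2π·8N) (8N/e)^(8N)]
     = (2π N)^(8/2) / sqrt(2π·8N) · (N/(8N))^(8N)
     = (2π N)^((8−1)/2) / sqrt(8) · 8^(−8N).
Since 8^8 > 1, the factor 8^(−8N) decays exponentially, so the ratio → 0. Substituting N = 15n gives the stated form.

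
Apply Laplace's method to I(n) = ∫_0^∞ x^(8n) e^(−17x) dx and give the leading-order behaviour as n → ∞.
I(n) ~ (sqrt(2π·8n) / 17) · (8n/(17e))^(8n)

Write the integrand as exp(8n ln x − 17x) and set f(x) = 8n ln x − 17x. Then f'(x) = 8n/x − 17 = 0 at x* = 8n/17, and f''(x*) = −8n/x*^2 = −17^2/(8n). Laplace's method (interior maximum) gives
  I(n) ~ e^(f(x*)) · sqrt(2π / |f''(x*)|)
        = exp(8n ln(8n/17) − 8n) · sqrt(2π · 8n / 17^2)
        = (8n/17)^(8n) e^(−8n) · sqrt(2π·8n) / 17
        = (sqrt(2π·8n) / 17) · (8n/(17e))^(8n).
This matches Γ(8n+1)/17^(8n+1) with Stirling applied to Γ.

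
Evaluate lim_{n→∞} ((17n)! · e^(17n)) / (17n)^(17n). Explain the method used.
lim = ∞

Stirling: (17n)! ~ sqrt(2π·17n) · (17n/e)^(17n). Hence
  (17n)! · e^(17n) / (17n)^(17n) ~ sqrt(2π·17n) = sqrt(2π·17) · sqrt(n) → ∞.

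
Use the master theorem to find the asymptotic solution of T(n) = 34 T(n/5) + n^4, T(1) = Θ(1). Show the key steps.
T(n) = Θ(n^4)

log_5 34 ≈ 2.191. f(n) = n^4 dominates n^(log_5 34) since 4 > 2.191, and the regularity condition a·f(n/b) = 34·(n/5)^4 = (34/625)·n^4 ≤ c·f(n) holds with c = 34/625 ≈ 0.0544 < 1. So this is Case 3: T(n) = Θ(f(n)) = Θ(n^4).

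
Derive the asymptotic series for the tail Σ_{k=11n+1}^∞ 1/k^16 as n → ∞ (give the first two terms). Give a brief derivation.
Σ_{k>11n} 1/k^16 = 1/(15 · (11n)^15) − 1/(2 · (11n)^16) + O(1/(11n)^17)

Compare to the integral: ∫_{11n}^∞ x^(−16) dx = [−x^(−15)/15]_{11n}^∞ = 1/((16−1)·(11n)^15). The Euler-Maclaurin correction adds −f(11n)/2 = −1/(2·(11n)^16). Euler-Maclaurin then gives
  Σ_{k>11n} 1/k^16 = ∫_{11n}^∞ dx/x^16 − 1/(2·(11n)^16) + O(1/(11n)^17).
(Equivalently this is ζ(16) − Σ_{k≤11n} 1/k^16.)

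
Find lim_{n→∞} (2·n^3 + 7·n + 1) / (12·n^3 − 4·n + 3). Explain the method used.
lim = 2/12 = 1/6

For large n the leading n^3 terms dominate both numerator and denominator. Dividing top and bottom by n^3, every other term tends to 0, leaving 2/12 = 1/6.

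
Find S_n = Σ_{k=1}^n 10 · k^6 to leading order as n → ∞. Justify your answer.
S_n ~ 10 · n^7 / 7

By integral comparison (Euler-Maclaurin), Σ_{k=1}^n 10 · k^6 = 10 · ∫_0^n x^6 dx + O(n^6) = 10 · n^7/7 + O(n^6). (Equivalently, Faulhaber's formula gives the same leading term.)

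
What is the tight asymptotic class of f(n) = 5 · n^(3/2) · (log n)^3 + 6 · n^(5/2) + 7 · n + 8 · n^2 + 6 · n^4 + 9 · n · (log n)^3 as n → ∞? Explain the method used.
f(n) ∈ Θ(n^4)

Compare the terms by growth order. For large n, n^a · (log n)^b dominates n^a' · (log n)^b' iff a > a', or (a = a' and b > b'). Ranking the 6 terms shows the dominant one is 6 · n^4. Hence f(n) ∈ Θ(n^4).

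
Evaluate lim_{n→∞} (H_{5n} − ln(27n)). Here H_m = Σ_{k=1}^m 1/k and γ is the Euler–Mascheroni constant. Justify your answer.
lim = ln(5/27) + γ

By Euler-Maclaurin, H_m = ln m + γ + O(1/m). So
  H_{5n} − ln(27n) = ln(5n) + γ − ln(27n) + O(1/n)
                       = ln(5/27) + γ + O(1/n).
Hence the limit is ln(5/27) + γ.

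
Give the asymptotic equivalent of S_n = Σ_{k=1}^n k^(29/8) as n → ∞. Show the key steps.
S_n ~ (8/37) · n^(37/8)

Integral comparison: Σ_{k=1}^n k^(29/8) = ∫_0^n x^(29/8) dx + O(n^(29/8)). The integral is n^(1 + 29/8) / (1 + 29/8) = n^((29+8)/8) / ((29+8)/8) = (8/37) · n^(37/8).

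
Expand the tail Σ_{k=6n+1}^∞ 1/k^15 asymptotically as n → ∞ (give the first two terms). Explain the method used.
Σ_{k>6n} 1/k^15 = 1/(14 · (6n)^14) − 1/(2 · (6n)^15) + O(1/(6n)^16)

Compare to the integral: ∫_{6n}^∞ x^(−15) dx = [−x^(−14)/14]_{6n}^∞ = 1/((15−1)·(6n)^14). The Euler-Maclaurin correction adds −f(6n)/2 = −1/(2·(6n)^15). Euler-Maclaurin then gives
  Σ_{k>6n} 1/k^15 = ∫_{6n}^∞ dx/x^15 − 1/(2·(6n)^15) + O(1/(6n)^16).
(Equivalently this is ζ(15) − Σ_{k≤6n} 1/k^15.)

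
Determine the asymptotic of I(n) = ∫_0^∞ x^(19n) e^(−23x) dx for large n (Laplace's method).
I(n) ~ (sqrt(2π·19n) / 23) · (19n/(23e))^(19n)

Write the integrand as exp(19n ln x − 23x) and set f(x) = 19n ln x − 23x. Then f'(x) = 19n/x − 23 = 0 at x* = 19n/23, and f''(x*) = −19n/x*^2 = −23^2/(19n). Laplace's method (interior maximum) gives
  I(n) ~ e^(f(x*)) · sqrt(2π / |f''(x*)|)
        = exp(19n ln(19n/23) − 19n) · sqrt(2π · 19n / 23^2)
        = (19n/23)^(19n) e^(−19n) · sqrt(2π·19n) / 23
        = (sqrt(2π·19n) / 23) · (19n/(23e))^(19n).
This matches Γ(19n+1)/23^(19n+1) with Stirling applied to Γ.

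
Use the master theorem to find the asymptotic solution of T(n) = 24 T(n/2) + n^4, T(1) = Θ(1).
T(n) = Θ(n^(log_2 24))

Master theorem: compare f(n) = n^4 to n^(log_2 24) where log_2 24 ≈ 4.585. Since 4 < log_2 24, we have f(n) = O(n^(log_2 24 − ε)) for some ε > 0 — Case 1. Hence T(n) = Θ(n^(log_2 24)).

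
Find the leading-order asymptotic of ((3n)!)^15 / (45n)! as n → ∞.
((3n)!)^15/(45n)! ~ ((2π·3n)^(14/2) / sqrt(15)) · 15^(−15·3n)  →  0

Write N = 3n. Stirling: N! ~ sqrt(2π N)(N/e)^N and (15N)! ~ sqrt(2π·15N)·(15N/e)^(15N).
  (N!)^15/(15N)! ~ (2π N)^(15/2) (N/e)^(15N) / [sqrt(2π·15N) (15N/e)^(15N)]
     = (2π N)^(15/2) / sqrt(2π·15N) · (N/(15N))^(15N)
     = (2π N)^((15−1)/2) / sqrt(15) · 15^(−15N).
Since 15^15 > 1, the factor 15^(−15N) decays exponentially, so the ratio → 0. Substituting N = 3n gives the stated form.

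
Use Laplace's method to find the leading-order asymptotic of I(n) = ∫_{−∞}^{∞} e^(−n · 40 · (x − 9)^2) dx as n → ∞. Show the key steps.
I(n) = sqrt(π/(40n))

Here φ(x) = 40 · (x − 9)^2 has its unique minimum at x* = 9 with φ(x*) = 0 and φ''(x*) = 80. Laplace's method gives
  I(n) ~ e^(−n φ(x*)) · sqrt(2π / (n · φ''(x*))) = sqrt(2π / (80n)) = sqrt(π/(40n)).
This is exact: substituting u = (x − 9)·sqrt(40n) gives I(n) = (1/sqrt(40n)) ∫_{−∞}^{∞} e^(−u^2) du = sqrt(π/(40n)).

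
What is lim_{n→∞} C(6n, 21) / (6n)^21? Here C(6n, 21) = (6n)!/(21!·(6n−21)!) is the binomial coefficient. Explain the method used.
lim = 1/21! = 1/51090942171709440000

With N = 6n → ∞: C(N, 21) / N^21 = [N(N−1)…(N−20)] / (21! · N^21) = (1/21!) · 1 · (1 − 1/(6n)) · … · (1 − 20/(6n)). Each factor → 1 as N → ∞, so the limit is 1/21! = 1/51090942171709440000.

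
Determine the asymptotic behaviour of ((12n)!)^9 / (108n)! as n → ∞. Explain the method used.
((12n)!)^9/(108n)! ~ ((2π·12n)^(8/2) / 3) · 9^(−9·12n)  →  0

Write N = 12n. Stirling: N! ~ sqrt(2π N)(N/e)^N and (9N)! ~ sqrt(2π·9N)·(9N/e)^(9N).
  (N!)^9/(9N)! ~ (2π N)^(9/2) (N/e)^(9N) / [sqrt(2π·9N) (9N/e)^(9N)]
     = (2π N)^(9/2) / sqrt(2π·9N) · (N/(9N))^(9N)
     = (2π N)^((9−1)/2) / 3 · 9^(−9N).
Since 9^9 > 1, the factor 9^(−9N) decays exponentially, so the ratio → 0. Substituting N = 12n gives the stated form.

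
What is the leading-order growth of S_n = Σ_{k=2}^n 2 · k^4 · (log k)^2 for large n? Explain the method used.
S_n ~ 2 · n^5 · (log n)^2 / 5

By integral comparison, S_n = ∫_1^n 2 · x^4 · (log x)^2 dx + O(n^4 · (log n)^2). For the integral, the leading term of ∫_1^n x^4 (log x)^2 dx is n^5/5 · (log n)^2 (by repeated integration by parts; each step lowers the log-exponent and produces a relatively O(1/log n) correction). Hence S_n ~ 2 · n^5 · (log n)^2 / 5.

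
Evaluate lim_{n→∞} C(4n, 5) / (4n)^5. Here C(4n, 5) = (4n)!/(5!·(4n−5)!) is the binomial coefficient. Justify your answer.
lim = 1/5! = 1/120

With N = 4n → ∞: C(N, 5) / N^5 = [N(N−1)…(N−4)] / (5! · N^5) = (1/5!) · 1 · (1 − 1/(4n)) · (1 − 2/(4n)) · (1 − 3/(4n)) · (1 − 4/(4n)). Each factor → 1 as N → ∞, so the limit is 1/5! = 1/120.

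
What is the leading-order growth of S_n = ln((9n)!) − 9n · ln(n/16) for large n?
S_n ~ 9n · (ln 144 − 1) + O(ln n)

Stirling: ln((9n)!) = 9n ln(9n) − 9n + O(ln n).
  S_n = 9n ln(9n) − 9n − 9n ln(n/16) + O(ln n)
      = 9n ln(9n) − 9n ln n + 9n ln 16 − 9n + O(ln n)
      = 9n ln 9 + 9n ln 16 − 9n + O(ln n)
      = 9n (ln 144 − 1) + O(ln n).
Numerically ln(144) − 1 ≈ 3.9698.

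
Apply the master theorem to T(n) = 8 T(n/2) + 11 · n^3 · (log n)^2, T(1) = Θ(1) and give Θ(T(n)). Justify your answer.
T(n) = Θ(n^3 · (log n)^3)

Here log_2 8 = 3 and f(n) = 11 · n^3 · (log n)^2 = Θ(n^(log_2 8) · (log n)^2). This is the extended Case 2 of the master theorem (f matches the critical exponent up to log factors), giving T(n) = Θ(n^(log_2 8) · (log n)^(2+1)) = Θ(n^3 · (log n)^3).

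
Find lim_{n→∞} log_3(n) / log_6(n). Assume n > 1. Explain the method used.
lim = ln(6) / ln(3) = log_3(6)

Change of base: log_3(n) = ln n / ln 3 and log_6(n) = ln n / ln 6. The ratio is (ln n / ln 3) · (ln 6 / ln n) = ln 6 / ln 3, a constant independent of n. So the limit is ln 6 / ln 3 = log_3(6).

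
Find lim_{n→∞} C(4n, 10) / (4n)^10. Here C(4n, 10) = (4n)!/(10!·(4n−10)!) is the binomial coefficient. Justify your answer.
lim = 1/10! = 1/3628800

With N = 4n → ∞: C(N, 10) / N^10 = [N(N−1)…(N−9)] / (10! · N^10) = (1/10!) · 1 · (1 − 1/(4n)) · … · (1 − 9/(4n)). Each factor → 1 as N → ∞, so the limit is 1/10! = 1/3628800.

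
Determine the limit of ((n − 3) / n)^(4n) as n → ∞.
lim = e^(−12)

Rewrite as (1 − 3/n)^(4n). By the standard limit (1 + x/n)^n → e^x, we have (1 − 3/n)^n → e^(−3), and raising to the 4th power gives e^(−12).
More precisely, ln[(1 − 3/n)^(4n)] = 4n · ln(1 − 3/n) = 4n · (-3/n + O(1/n^2)) = -12 + O(1/n) → -12.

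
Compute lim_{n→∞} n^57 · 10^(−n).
lim = 0

Exponentials with base > 1 dominate every fixed polynomial: for any fixed c, n^c / 10^n → 0 as n → ∞ (e.g. by the ratio test, or by writing 10^n = e^(n ln 10) and noting e^(n ln 10) / n^c → ∞). Hence n^57 · 10^(−n) = n^57 / 10^n → 0.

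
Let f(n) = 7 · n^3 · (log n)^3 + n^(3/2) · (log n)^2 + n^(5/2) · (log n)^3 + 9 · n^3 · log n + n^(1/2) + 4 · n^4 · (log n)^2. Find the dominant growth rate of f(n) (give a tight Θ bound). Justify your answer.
f(n) ∈ Θ(n^4 · (log n)^2)

Compare the terms by growth order. For large n, n^a · (log n)^b dominates n^a' · (log n)^b' iff a > a', or (a = a' and b > b'). Ranking the 6 terms shows the dominant one is 4 · n^4 · (log n)^2. Hence f(n) ∈ Θ(n^4 · (log n)^2).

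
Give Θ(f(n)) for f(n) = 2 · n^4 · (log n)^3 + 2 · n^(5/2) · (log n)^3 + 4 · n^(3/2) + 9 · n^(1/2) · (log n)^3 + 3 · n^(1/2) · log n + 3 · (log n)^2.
f(n) ∈ Θ(n^4 · (log n)^3)

Compare the terms by growth order. For large n, n^a · (log n)^b dominates n^a' · (log n)^b' iff a > a', or (a = a' and b > b'). Ranking the 6 terms shows the dominant one is 2 · n^4 · (log n)^3. Hence f(n) ∈ Θ(n^4 · (log n)^3).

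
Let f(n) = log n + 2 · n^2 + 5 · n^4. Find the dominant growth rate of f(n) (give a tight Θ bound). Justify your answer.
f(n) ∈ Θ(n^4)

Compare the terms by growth order. For large n, n^a · (log n)^b dominates n^a' · (log n)^b' iff a > a', or (a = a' and b > b'). Ranking the 3 terms shows the dominant one is 5 · n^4. Hence f(n) ∈ Θ(n^4).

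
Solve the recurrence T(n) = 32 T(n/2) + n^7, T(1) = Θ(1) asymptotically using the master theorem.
T(n) = Θ(n^7)

log_2 32 ≈ 5.000. f(n) = n^7 dominates n^(log_2 32) since 7 > 5.000, and the regularity condition a·f(n/b) = 32·(n/2)^7 = (32/128)·n^7 ≤ c·f(n) holds with c = 32/128 ≈ 0.25 < 1. So this is Case 3: T(n) = Θ(f(n)) = Θ(n^7).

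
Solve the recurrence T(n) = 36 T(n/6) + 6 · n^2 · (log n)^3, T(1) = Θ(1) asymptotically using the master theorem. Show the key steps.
T(n) = Θ(n^2 · (log n)^4)

Here log_6 36 = 2 and f(n) = 6 · n^2 · (log n)^3 = Θ(n^(log_6 36) · (log n)^3). This is the extended Case 2 of the master theorem (f matches the critical exponent up to log factors), giving T(n) = Θ(n^(log_6 36) · (log n)^(3+1)) = Θ(n^2 · (log n)^4).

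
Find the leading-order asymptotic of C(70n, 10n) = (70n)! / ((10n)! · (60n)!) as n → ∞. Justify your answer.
C(70n, 10n) ~ (823543/46656)^(10n) · sqrt(7/(12π·10n))

Write N = 10n. Apply Stirling to each factorial:
  (7N)! ~ sqrt(2π·7N) · (7N/e)^(7N),
  N! ~ sqrt(2π N) · (N/e)^N,
  (6N)! ~ sqrt(2π·6N) · (6N/e)^(6N).
The exponential factors combine to (7N)^(7N) / (N^N · (6N)^(6N)) = 7^(7N)/6^(6N) = (7^7/6^6)^N = (823543/46656)^N.
The square-root prefactors combine to sqrt(2π·7N) / (sqrt(2π N)·sqrt(2π·6N)) = sqrt(7 / (2π·6·N)) = sqrt(7/(12π·10n)).
Substituting N = 10n: C(70n, 10n) ~ (823543/46656)^(10n) · sqrt(7/(12π·10n)).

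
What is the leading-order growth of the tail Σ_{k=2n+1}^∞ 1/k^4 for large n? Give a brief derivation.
Σ_{k>2n} 1/k^4 ~ 1/(3 · (2n)^3)

Compare to the integral: ∫_{2n}^∞ x^(−4) dx = [−x^(−3)/3]_{2n}^∞ = 1/((4−1)·(2n)^3). Euler-Maclaurin then gives
  Σ_{k>2n} 1/k^4 = ∫_{2n}^∞ dx/x^4 − 1/(2·(2n)^4) + O(1/(2n)^5).
(Equivalently this is ζ(4) − Σ_{k≤2n} 1/k^4.)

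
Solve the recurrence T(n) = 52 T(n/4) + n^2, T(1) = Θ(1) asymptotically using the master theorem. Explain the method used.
T(n) = Θ(n^(log_4 52))

Master theorem: compare f(n) = n^2 to n^(log_4 52) where log_4 52 ≈ 2.850. Since 2 < log_4 52, we have f(n) = O(n^(log_4 52 − ε)) for some ε > 0 — Case 1. Hence T(n) = Θ(n^(log_4 52)).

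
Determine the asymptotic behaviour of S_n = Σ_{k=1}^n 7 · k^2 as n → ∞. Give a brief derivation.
S_n ~ 7 · n^3 / 3

By integral comparison (Euler-Maclaurin), Σ_{k=1}^n 7 · k^2 = 7 · ∫_0^n x^2 dx + O(n^2) = 7 · n^3/3 + O(n^2). (Equivalently, Faulhaber's formula gives the same leading term.)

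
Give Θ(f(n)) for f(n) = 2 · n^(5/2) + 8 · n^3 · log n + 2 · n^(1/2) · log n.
f(n) ∈ Θ(n^3 · log n)

Compare the terms by growth order. For large n, n^a · (log n)^b dominates n^a' · (log n)^b' iff a > a', or (a = a' and b > b'). Ranking the 3 terms shows the dominant one is 8 · n^3 · log n. Hence f(n) ∈ Θ(n^3 · log n).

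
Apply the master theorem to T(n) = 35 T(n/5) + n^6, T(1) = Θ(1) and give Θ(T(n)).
T(n) = Θ(n^6)

log_5 35 ≈ 2.209. f(n) = n^6 dominates n^(log_5 35) since 6 > 2.209, and the regularity condition a·f(n/b) = 35·(n/5)^6 = (35/15625)·n^6 ≤ c·f(n) holds with c = 35/15625 ≈ 0.00224 < 1. So this is Case 3: T(n) = Θ(f(n)) = Θ(n^6).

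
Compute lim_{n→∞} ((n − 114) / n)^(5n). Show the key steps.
lim = e^(−570)

Rewrite as (1 − 114/n)^(5n). By the standard limit (1 + x/n)^n → e^x, we have (1 − 114/n)^n → e^(−114), and raising to the 5th power gives e^(−570).
More precisely, ln[(1 − 114/n)^(5n)] = 5n · ln(1 − 114/n) = 5n · (-114/n + O(1/n^2)) = -570 + O(1/n) → -570.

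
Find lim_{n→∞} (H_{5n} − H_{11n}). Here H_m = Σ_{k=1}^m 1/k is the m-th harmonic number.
lim = ln(5/11)

Euler-Maclaurin gives H_m = ln m + γ + 1/(2m) + O(1/m^2). The γ and O(1/m) terms cancel in the difference:
  H_{5n} − H_{11n} = ln(5n) − ln(11n) + O(1/n) = ln(5/11) + O(1/n).
Hence the limit is ln(5/11).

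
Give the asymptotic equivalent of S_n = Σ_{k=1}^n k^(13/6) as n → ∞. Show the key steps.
S_n ~ (6/19) · n^(19/6)

Integral comparison: Σ_{k=1}^n k^(13/6) = ∫_0^n x^(13/6) dx + O(n^(13/6)). The integral is n^(1 + 13/6) / (1 + 13/6) = n^((13+6)/6) / ((13+6)/6) = (6/19) · n^(19/6).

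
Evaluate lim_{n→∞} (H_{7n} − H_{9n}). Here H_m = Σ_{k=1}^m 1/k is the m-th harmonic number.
lim = ln(7/9)

Euler-Maclaurin gives H_m = ln m + γ + 1/(2m) + O(1/m^2). The γ and O(1/m) terms cancel in the difference:
  H_{7n} − H_{9n} = ln(7n) − ln(9n) + O(1/n) = ln(7/9) + O(1/n).
Hence the limit is ln(7/9).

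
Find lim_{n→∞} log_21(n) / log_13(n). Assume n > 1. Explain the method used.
lim = ln(13) / ln(21) = log_21(13)

Change of base: log_21(n) = ln n / ln 21 and log_13(n) = ln n / ln 13. The ratio is (ln n / ln 21) · (ln 13 / ln n) = ln 13 / ln 21, a constant independent of n. So the limit is ln 13 / ln 21 = log_21(13).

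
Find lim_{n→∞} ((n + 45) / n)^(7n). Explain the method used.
lim = e^315

Rewrite as (1 + 45/n)^(7n). By the standard limit (1 + x/n)^n → e^x, we have (1 + 45/n)^n → e^45, and raising to the 7th power gives e^315.
More precisely, ln[(1 + 45/n)^(7n)] = 7n · ln(1 + 45/n) = 7n · (45/n + O(1/n^2)) = 315 + O(1/n) → 315.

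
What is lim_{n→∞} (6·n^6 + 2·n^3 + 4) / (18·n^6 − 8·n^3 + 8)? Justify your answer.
lim = 6/18 = 1/3

For large n the leading n^6 terms dominate both numerator and denominator. Dividing top and bottom by n^6, every other term tends to 0, leaving 6/18 = 1/3.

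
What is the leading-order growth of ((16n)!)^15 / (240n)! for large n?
((16n)!)^15/(240n)! ~ ((2π·16n)^(14/2) / sqrt(15)) · 15^(−15·16n)  →  0

Write N = 16n. Stirling: N! ~ sqrt(2π N)(N/e)^N and (15N)! ~ sqrt(2π·15N)·(15N/e)^(15N).
  (N!)^15/(15N)! ~ (2π N)^(15/2) (N/e)^(15N) / [sqrt(2π·15N) (15N/e)^(15N)]
     = (2π N)^(15/2) / sqrt(2π·15N) · (N/(15N))^(15N)
     = (2π N)^((15−1)/2) / sqrt(15) · 15^(−15N).
Since 15^15 > 1, the factor 15^(−15N) decays exponentially, so the ratio → 0. Substituting N = 16n gives the stated form.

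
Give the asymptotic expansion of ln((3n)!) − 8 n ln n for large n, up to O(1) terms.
ln((3n)!) − 8 n ln n = −5 n ln n + 3(ln 3 − 1) n + (1/2) ln(2π·3n) + O(1/n)

Stirling: ln((3n)!) = 3n ln(3n) − 3n + (1/2) ln(2π·3n) + O(1/n).
Expand 3n ln(3n) = 3n (ln n + ln 3) = 3n ln n + 3n ln 3.
Subtract 8n ln n: leading term is (3 − 8) n ln n = −5 n ln n. The next term is 3n ln 3 − 3n = 3(ln 3 − 1) n. Then the (1/2) ln(2π·3n) correction.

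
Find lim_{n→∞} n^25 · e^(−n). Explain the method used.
lim = 0

Exponentials with base > 1 dominate every fixed polynomial: for any fixed c, n^c / e^n → 0 as n → ∞ (e.g. by the ratio test, or since e^n grows faster than any power of n). Hence n^25 · e^(−n) = n^25 / e^n → 0.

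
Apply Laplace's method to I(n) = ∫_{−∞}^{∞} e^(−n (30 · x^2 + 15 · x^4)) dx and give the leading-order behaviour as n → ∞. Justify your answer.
I(n) ~ sqrt(π/(30n))

φ(x) = 30 · x^2 + 15 · x^4 has its unique global minimum at x* = 0 (since φ'(x) = 60x + 60x^3 = 0 only at x = 0 for real x with both coefficients positive, and φ → ∞ as |x| → ∞). At x* = 0, φ(0) = 0 and φ''(0) = 60. Laplace's method then gives
  I(n) ~ sqrt(2π / (n · φ''(0))) · e^(−n φ(0)) = sqrt(2π / (60n)) = sqrt(π/(30n)).
The 15 · x^4 term contributes only at subleading order (an O(1/n) relative correction).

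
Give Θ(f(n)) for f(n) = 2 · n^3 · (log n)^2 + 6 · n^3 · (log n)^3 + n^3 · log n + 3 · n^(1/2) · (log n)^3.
f(n) ∈ Θ(n^3 · (log n)^3)

Compare the terms by growth order. For large n, n^a · (log n)^b dominates n^a' · (log n)^b' iff a > a', or (a = a' and b > b'). Ranking the 4 terms shows the dominant one is 6 · n^3 · (log n)^3. Hence f(n) ∈ Θ(n^3 · (log n)^3).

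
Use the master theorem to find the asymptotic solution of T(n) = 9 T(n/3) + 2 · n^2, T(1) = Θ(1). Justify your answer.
T(n) = Θ(n^2 log n)

log_3 9 = 2, and f(n) = 2 · n^2 = Θ(n^(log_3 9)). This is Case 2 of the master theorem: T(n) = Θ(f(n) · log n) = Θ(n^2 log n).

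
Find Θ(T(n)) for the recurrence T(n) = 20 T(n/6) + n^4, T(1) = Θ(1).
T(n) = Θ(n^4)

log_6 20 ≈ 1.672. f(n) = n^4 dominates n^(log_6 20) since 4 > 1.672, and the regularity condition a·f(n/b) = 20·(n/6)^4 = (20/1296)·n^4 ≤ c·f(n) holds with c = 20/1296 ≈ 0.0154 < 1. So this is Case 3: T(n) = Θ(f(n)) = Θ(n^4).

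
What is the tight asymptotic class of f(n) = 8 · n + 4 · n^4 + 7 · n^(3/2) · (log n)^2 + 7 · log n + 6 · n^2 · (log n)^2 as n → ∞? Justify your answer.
f(n) ∈ Θ(n^4)

Compare the terms by growth order. For large n, n^a · (log n)^b dominates n^a' · (log n)^b' iff a > a', or (a = a' and b > b'). Ranking the 5 terms shows the dominant one is 4 · n^4. Hence f(n) ∈ Θ(n^4).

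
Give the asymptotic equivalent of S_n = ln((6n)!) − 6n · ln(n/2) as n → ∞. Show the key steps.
S_n ~ 6n · (ln 12 − 1) + O(ln n)

Stirling: ln((6n)!) = 6n ln(6n) − 6n + O(ln n).
  S_n = 6n ln(6n) − 6n − 6n ln(n/2) + O(ln n)
      = 6n ln(6n) − 6n ln n + 6n ln 2 − 6n + O(ln n)
      = 6n ln 6 + 6n ln 2 − 6n + O(ln n)
      = 6n (ln 12 − 1) + O(ln n).
Numerically ln(12) − 1 ≈ 1.4849.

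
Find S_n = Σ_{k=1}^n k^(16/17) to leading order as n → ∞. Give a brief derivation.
S_n ~ (17/33) · n^(33/17)

Integral comparison: Σ_{k=1}^n k^(16/17) = ∫_0^n x^(16/17) dx + O(n^(16/17)). The integral is n^(1 + 16/17) / (1 + 16/17) = n^((16+17)/17) / ((16+17)/17) = (17/33) · n^(33/17).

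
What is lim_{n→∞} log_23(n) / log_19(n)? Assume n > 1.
lim = ln(19) / ln(23) = log_23(19)

Change of base: log_23(n) = ln n / ln 23 and log_19(n) = ln n / ln 19. The ratio is (ln n / ln 23) · (ln 19 / ln n) = ln 19 / ln 23, a constant independent of n. So the limit is ln 19 / ln 23 = log_23(19).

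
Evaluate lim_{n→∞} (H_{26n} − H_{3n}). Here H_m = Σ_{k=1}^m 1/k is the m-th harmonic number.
lim = ln(26/3)

Euler-Maclaurin gives H_m = ln m + γ + 1/(2m) + O(1/m^2). The γ and O(1/m) terms cancel in the difference:
  H_{26n} − H_{3n} = ln(26n) − ln(3n) + O(1/n) = ln(26/3) + O(1/n).
Hence the limit is ln(26/3).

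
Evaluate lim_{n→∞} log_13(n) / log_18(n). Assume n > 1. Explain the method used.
lim = ln(18) / ln(13) = log_13(18)

Change of base: log_13(n) = ln n / ln 13 and log_18(n) = ln n / ln 18. The ratio is (ln n / ln 13) · (ln 18 / ln n) = ln 18 / ln 13, a constant independent of n. So the limit is ln 18 / ln 13 = log_13(18).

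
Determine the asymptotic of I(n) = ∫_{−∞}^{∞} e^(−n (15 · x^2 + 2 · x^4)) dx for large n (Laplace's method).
I(n) ~ sqrt(π/(15n))

φ(x) = 15 · x^2 + 2 · x^4 has its unique global minimum at x* = 0 (since φ'(x) = 30x + 8x^3 = 0 only at x = 0 for real x with both coefficients positive, and φ → ∞ as |x| → ∞). At x* = 0, φ(0) = 0 and φ''(0) = 30. Laplace's method then gives
  I(n) ~ sqrt(2π / (n · φ''(0))) · e^(−n φ(0)) = sqrt(2π / (30n)) = sqrt(π/(15n)).
The 2 · x^4 term contributes only at subleading order (an O(1/n) relative correction).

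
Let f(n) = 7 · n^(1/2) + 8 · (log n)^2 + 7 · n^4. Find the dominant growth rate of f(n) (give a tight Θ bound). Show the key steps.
f(n) ∈ Θ(n^4)

Compare the terms by growth order. For large n, n^a · (log n)^b dominates n^a' · (log n)^b' iff a > a', or (a = a' and b > b'). Ranking the 3 terms shows the dominant one is 7 · n^4. Hence f(n) ∈ Θ(n^4).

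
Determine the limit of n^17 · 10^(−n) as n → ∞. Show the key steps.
lim = 0

Exponentials with base > 1 dominate every fixed polynomial: for any fixed c, n^c / 10^n → 0 as n → ∞ (e.g. by the ratio test, or by writing 10^n = e^(n ln 10) and noting e^(n ln 10) / n^c → ∞). Hence n^17 · 10^(−n) = n^17 / 10^n → 0.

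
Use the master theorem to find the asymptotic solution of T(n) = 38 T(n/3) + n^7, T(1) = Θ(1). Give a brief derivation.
T(n) = Θ(n^7)

log_3 38 ≈ 3.311. f(n) = n^7 dominates n^(log_3 38) since 7 > 3.311, and the regularity condition a·f(n/b) = 38·(n/3)^7 = (38/2187)·n^7 ≤ c·f(n) holds with c = 38/2187 ≈ 0.0174 < 1. So this is Case 3: T(n) = Θ(f(n)) = Θ(n^7).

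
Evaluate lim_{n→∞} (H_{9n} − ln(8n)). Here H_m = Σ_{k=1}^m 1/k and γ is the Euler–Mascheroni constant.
lim = ln(9/8) + γ

By Euler-Maclaurin, H_m = ln m + γ + O(1/m). So
  H_{9n} − ln(8n) = ln(9n) + γ − ln(8n) + O(1/n)
                       = ln(9/8) + γ + O(1/n).
Hence the limit is ln(9/8) + γ.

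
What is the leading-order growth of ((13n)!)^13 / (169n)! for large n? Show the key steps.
((13n)!)^13/(169n)! ~ ((2π·13n)^(12/2) / sqrt(13)) · 13^(−13·13n)  →  0

Write N = 13n. Stirling: N! ~ sqrt(2π N)(N/e)^N and (13N)! ~ sqrt(2π·13N)·(13N/e)^(13N).
  (N!)^13/(13N)! ~ (2π N)^(13/2) (N/e)^(13N) / [sqrt(2π·13N) (13N/e)^(13N)]
     = (2π N)^(13/2) / sqrt(2π·13N) · (N/(13N))^(13N)
     = (2π N)^((13−1)/2) / sqrt(13) · 13^(−13N).
Since 13^13 > 1, the factor 13^(−13N) decays exponentially, so the ratio → 0. Substituting N = 13n gives the stated form.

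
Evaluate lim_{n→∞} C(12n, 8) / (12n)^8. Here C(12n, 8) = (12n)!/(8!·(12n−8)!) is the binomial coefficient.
lim = 1/8! = 1/40320

With N = 12n → ∞: C(N, 8) / N^8 = [N(N−1)…(N−7)] / (8! · N^8) = (1/8!) · 1 · (1 − 1/(12n)) · … · (1 − 7/(12n)). Each factor → 1 as N → ∞, so the limit is 1/8! = 1/40320.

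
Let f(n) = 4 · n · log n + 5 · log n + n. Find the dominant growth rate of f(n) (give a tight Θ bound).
f(n) ∈ Θ(n · log n)

Compare the terms by growth order. For large n, n^a · (log n)^b dominates n^a' · (log n)^b' iff a > a', or (a = a' and b > b'). Ranking the 3 terms shows the dominant one is 4 · n · log n. Hence f(n) ∈ Θ(n · log n).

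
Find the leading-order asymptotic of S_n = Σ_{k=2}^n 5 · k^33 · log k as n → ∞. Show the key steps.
S_n ~ 5 · n^34 log n / 34 − 5 · n^34 / 1156

By integral comparison, S_n = ∫_1^n 5 · x^33 · log x dx + O(n^33 · log n). For the integral, ∫ x^33 log x dx = n^34 log n / 34 − n^34/1156 (integration by parts). Hence S_n ~ 5 · n^34 log n / 34 − 5 · n^34 / 1156.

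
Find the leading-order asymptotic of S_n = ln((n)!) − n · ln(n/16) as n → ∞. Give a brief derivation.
S_n ~ n · (ln 16 − 1) + O(ln n)

Stirling: ln((n)!) = n ln(n) − n + O(ln n).
  S_n = n ln(n) − n − n ln(n/16) + O(ln n)
      = n ln(n) − n ln n + n ln 16 − n + O(ln n)
      = n ln 16 − n + O(ln n)
      = n (ln 16 − 1) + O(ln n).
Numerically ln(16) − 1 ≈ 1.7726.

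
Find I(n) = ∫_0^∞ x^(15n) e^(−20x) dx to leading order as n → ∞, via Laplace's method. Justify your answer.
I(n) ~ (sqrt(2π·15n) / 20) · (15n/(20e))^(15n)

Write the integrand as exp(15n ln x − 20x) and set f(x) = 15n ln x − 20x. Then f'(x) = 15n/x − 20 = 0 at x* = 15n/20, and f''(x*) = −15n/x*^2 = −20^2/(15n). Laplace's method (interior maximum) gives
  I(n) ~ e^(f(x*)) · sqrt(2π / |f''(x*)|)
        = exp(15n ln(15n/20) − 15n) · sqrt(2π · 15n / 20^2)
        = (15n/20)^(15n) e^(−15n) · sqrt(2π·15n) / 20
        = (sqrt(2π·15n) / 20) · (15n/(20e))^(15n).
This matches Γ(15n+1)/20^(15n+1) with Stirling applied to Γ.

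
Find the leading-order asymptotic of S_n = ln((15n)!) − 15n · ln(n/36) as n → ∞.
S_n ~ 15n · (ln 540 − 1) + O(ln n)

Stirling: ln((15n)!) = 15n ln(15n) − 15n + O(ln n).
  S_n = 15n ln(15n) − 15n − 15n ln(n/36) + O(ln n)
      = 15n ln(15n) − 15n ln n + 15n ln 36 − 15n + O(ln n)
      = 15n ln 15 + 15n ln 36 − 15n + O(ln n)
      = 15n (ln 540 − 1) + O(ln n).
Numerically ln(540) − 1 ≈ 5.2916.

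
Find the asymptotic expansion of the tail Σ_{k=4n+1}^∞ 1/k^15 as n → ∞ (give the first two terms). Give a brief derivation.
Σ_{k>4n} 1/k^15 = 1/(14 · (4n)^14) − 1/(2 · (4n)^15) + O(1/(4n)^16)

Compare to the integral: ∫_{4n}^∞ x^(−15) dx = [−x^(−14)/14]_{4n}^∞ = 1/((15−1)·(4n)^14). The Euler-Maclaurin correction adds −f(4n)/2 = −1/(2·(4n)^15). Euler-Maclaurin then gives
  Σ_{k>4n} 1/k^15 = ∫_{4n}^∞ dx/x^15 − 1/(2·(4n)^15) + O(1/(4n)^16).
(Equivalently this is ζ(15) − Σ_{k≤4n} 1/k^15.)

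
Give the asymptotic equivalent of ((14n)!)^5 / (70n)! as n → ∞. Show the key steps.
((14n)!)^5/(70n)! ~ ((2π·14n)^(4/2) / sqrt(5)) · 5^(−5·14n)  →  0

Write N = 14n. Stirling: N! ~ sqrt(2π N)(N/e)^N and (5N)! ~ sqrt(2π·5N)·(5N/e)^(5N).
  (N!)^5/(5N)! ~ (2π N)^(5/2) (N/e)^(5N) / [sqrt(2π·5N) (5N/e)^(5N)]
     = (2π N)^(5/2) / sqrt(2π·5N) · (N/(5N))^(5N)
     = (2π N)^((5−1)/2) / sqrt(5) · 5^(−5N).
Since 5^5 > 1, the factor 5^(−5N) decays exponentially, so the ratio → 0. Substituting N = 14n gives the stated form.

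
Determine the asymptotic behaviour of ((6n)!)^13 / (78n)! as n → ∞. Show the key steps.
((6n)!)^13/(78n)! ~ ((2π·6n)^(12/2) / sqrt(13)) · 13^(−13·6n)  →  0

Write N = 6n. Stirling: N! ~ sqrt(2π N)(N/e)^N and (13N)! ~ sqrt(2π·13N)·(13N/e)^(13N).
  (N!)^13/(13N)! ~ (2π N)^(13/2) (N/e)^(13N) / [sqrt(2π·13N) (13N/e)^(13N)]
     = (2π N)^(13/2) / sqrt(2π·13N) · (N/(13N))^(13N)
     = (2π N)^((13−1)/2) / sqrt(13) · 13^(−13N).
Since 13^13 > 1, the factor 13^(−13N) decays exponentially, so the ratio → 0. Substituting N = 6n gives the stated form.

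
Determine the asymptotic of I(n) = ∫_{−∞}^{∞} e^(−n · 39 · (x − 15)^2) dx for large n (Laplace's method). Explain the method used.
I(n) = sqrt(π/(39n))

Here φ(x) = 39 · (x − 15)^2 has its unique minimum at x* = 15 with φ(x*) = 0 and φ''(x*) = 78. Laplace's method gives
  I(n) ~ e^(−n φ(x*)) · sqrt(2π / (n · φ''(x*))) = sqrt(2π / (78n)) = sqrt(π/(39n)).
This is exact: substituting u = (x − 15)·sqrt(39n) gives I(n) = (1/sqrt(39n)) ∫_{−∞}^{∞} e^(−u^2) du = sqrt(π/(39n)).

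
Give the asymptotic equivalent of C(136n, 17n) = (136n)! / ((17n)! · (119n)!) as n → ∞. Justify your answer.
C(136n, 17n) ~ (16777216/823543)^(17n) · sqrt(4/(7π·17n))

Write N = 17n. Apply Stirling to each factorial:
  (8N)! ~ sqrt(2π·8N) · (8N/e)^(8N),
  N! ~ sqrt(2π N) · (N/e)^N,
  (7N)! ~ sqrt(2π·7N) · (7N/e)^(7N).
The exponential factors combine to (8N)^(8N) / (N^N · (7N)^(7N)) = 8^(8N)/7^(7N) = (8^8/7^7)^N = (16777216/823543)^N.
The square-root prefactors combine to sqrt(2π·8N) / (sqrt(2π N)·sqrt(2π·7N)) = sqrt(8 / (2π·7·N)) = sqrt(4/(7π·17n)).
Substituting N = 17n: C(136n, 17n) ~ (16777216/823543)^(17n) · sqrt(4/(7π·17n)).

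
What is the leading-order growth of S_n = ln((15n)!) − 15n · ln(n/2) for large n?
S_n ~ 15n · (ln 30 − 1) + O(ln n)

Stirling: ln((15n)!) = 15n ln(15n) − 15n + O(ln n).
  S_n = 15n ln(15n) − 15n − 15n ln(n/2) + O(ln n)
      = 15n ln(15n) − 15n ln n + 15n ln 2 − 15n + O(ln n)
      = 15n ln 15 + 15n ln 2 − 15n + O(ln n)
      = 15n (ln 30 − 1) + O(ln n).
Numerically ln(30) − 1 ≈ 2.4012.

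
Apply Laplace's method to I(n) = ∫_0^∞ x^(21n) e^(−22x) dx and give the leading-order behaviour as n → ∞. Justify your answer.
I(n) ~ (sqrt(2π·21n) / 22) · (21n/(22e))^(21n)

Write the integrand as exp(21n ln x − 22x) and set f(x) = 21n ln x − 22x. Then f'(x) = 21n/x − 22 = 0 at x* = 21n/22, and f''(x*) = −21n/x*^2 = −22^2/(21n). Laplace's method (interior maximum) gives
  I(n) ~ e^(f(x*)) · sqrt(2π / |f''(x*)|)
        = exp(21n ln(21n/22) − 21n) · sqrt(2π · 21n / 22^2)
        = (21n/22)^(21n) e^(−21n) · sqrt(2π·21n) / 22
        = (sqrt(2π·21n) / 22) · (21n/(22e))^(21n).
This matches Γ(21n+1)/22^(21n+1) with Stirling applied to Γ.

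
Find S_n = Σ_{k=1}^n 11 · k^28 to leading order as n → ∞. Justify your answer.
S_n ~ 11 · n^29 / 29

By integral comparison (Euler-Maclaurin), Σ_{k=1}^n 11 · k^28 = 11 · ∫_0^n x^28 dx + O(n^28) = 11 · n^29/29 + O(n^28). (Equivalently, Faulhaber's formula gives the same leading term.)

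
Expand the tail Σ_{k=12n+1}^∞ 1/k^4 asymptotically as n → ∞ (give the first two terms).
Σ_{k>12n} 1/k^4 = 1/(3 · (12n)^3) − 1/(2 · (12n)^4) + O(1/(12n)^5)

Compare to the integral: ∫_{12n}^∞ x^(−4) dx = [−x^(−3)/3]_{12n}^∞ = 1/((4−1)·(12n)^3). The Euler-Maclaurin correction adds −f(12n)/2 = −1/(2·(12n)^4). Euler-Maclaurin then gives
  Σ_{k>12n} 1/k^4 = ∫_{12n}^∞ dx/x^4 − 1/(2·(12n)^4) + O(1/(12n)^5).
(Equivalently this is ζ(4) − Σ_{k≤12n} 1/k^4.)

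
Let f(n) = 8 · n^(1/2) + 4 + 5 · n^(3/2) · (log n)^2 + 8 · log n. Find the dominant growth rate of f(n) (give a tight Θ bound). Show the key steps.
f(n) ∈ Θ(n^(3/2) · (log n)^2)

Compare the terms by growth order. For large n, n^a · (log n)^b dominates n^a' · (log n)^b' iff a > a', or (a = a' and b > b'). Ranking the 4 terms shows the dominant one is 5 · n^(3/2) · (log n)^2. Hence f(n) ∈ Θ(n^(3/2) · (log n)^2).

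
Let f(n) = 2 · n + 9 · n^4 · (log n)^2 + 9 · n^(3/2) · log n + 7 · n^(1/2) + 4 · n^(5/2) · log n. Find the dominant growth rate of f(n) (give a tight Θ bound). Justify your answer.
f(n) ∈ Θ(n^4 · (log n)^2)

Compare the terms by growth order. For large n, n^a · (log n)^b dominates n^a' · (log n)^b' iff a > a', or (a = a' and b > b'). Ranking the 5 terms shows the dominant one is 9 · n^4 · (log n)^2. Hence f(n) ∈ Θ(n^4 · (log n)^2).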